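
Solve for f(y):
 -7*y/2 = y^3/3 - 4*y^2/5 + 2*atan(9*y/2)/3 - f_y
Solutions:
 f(y) = C1 + y^4/12 - 4*y^3/15 + 7*y^2/4 + 2*y*atan(9*y/2)/3 - 2*log(81*y^2 + 4)/27


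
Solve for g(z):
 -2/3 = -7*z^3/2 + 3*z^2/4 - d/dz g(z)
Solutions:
 g(z) = C1 - 7*z^4/8 + z^3/4 + 2*z/3


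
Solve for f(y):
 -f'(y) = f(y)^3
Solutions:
 f(y) = -sqrt(2)*sqrt(-1/(C1 - y))/2
 f(y) = sqrt(2)*sqrt(-1/(C1 - y))/2


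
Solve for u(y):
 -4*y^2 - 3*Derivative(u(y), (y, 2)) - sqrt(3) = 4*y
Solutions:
 u(y) = C1 + C2*y - y^4/9 - 2*y^3/9 - sqrt(3)*y^2/6


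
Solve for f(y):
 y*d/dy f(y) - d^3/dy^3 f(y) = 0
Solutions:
 f(y) = C1 + Integral(C2*airyai(y) + C3*airybi(y), y)


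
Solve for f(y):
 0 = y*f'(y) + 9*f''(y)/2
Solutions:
 f(y) = C1 + C2*erf(y/3)


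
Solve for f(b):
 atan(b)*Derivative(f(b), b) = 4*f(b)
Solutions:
 f(b) = C1*exp(4*Integral(1/atan(b), b))


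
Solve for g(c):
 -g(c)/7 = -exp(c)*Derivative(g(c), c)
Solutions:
 g(c) = C1*exp(-exp(-c)/7)


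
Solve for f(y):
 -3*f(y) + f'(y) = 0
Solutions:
 f(y) = C1*exp(3*y)


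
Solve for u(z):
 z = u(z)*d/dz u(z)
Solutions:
 u(z) = -sqrt(C1 + z^2)
 u(z) = sqrt(C1 + z^2)


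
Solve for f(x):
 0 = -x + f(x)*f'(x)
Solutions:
 f(x) = -sqrt(C1 + x^2)
 f(x) = sqrt(C1 + x^2)


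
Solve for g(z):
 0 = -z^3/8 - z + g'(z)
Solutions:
 g(z) = C1 + z^4/32 + z^2/2


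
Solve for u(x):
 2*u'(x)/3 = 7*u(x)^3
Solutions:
 u(x) = -sqrt(-1/(C1 + 21*x))
 u(x) = sqrt(-1/(C1 + 21*x))


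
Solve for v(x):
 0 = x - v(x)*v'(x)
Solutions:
 v(x) = -sqrt(C1 + x^2)
 v(x) = sqrt(C1 + x^2)


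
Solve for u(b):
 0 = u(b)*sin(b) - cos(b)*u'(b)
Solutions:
 u(b) = C1/cos(b)


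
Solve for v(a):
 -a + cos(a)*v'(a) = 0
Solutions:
 v(a) = C1 + Integral(a/cos(a), a)


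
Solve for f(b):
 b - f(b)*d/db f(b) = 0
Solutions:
 f(b) = -sqrt(C1 + b^2)
 f(b) = sqrt(C1 + b^2)


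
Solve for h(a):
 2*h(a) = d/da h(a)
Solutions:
 h(a) = C1*exp(2*a)


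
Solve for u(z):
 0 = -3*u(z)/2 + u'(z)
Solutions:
 u(z) = C1*exp(3*z/2)


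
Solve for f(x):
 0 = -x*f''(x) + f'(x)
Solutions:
 f(x) = C1 + C2*x^2


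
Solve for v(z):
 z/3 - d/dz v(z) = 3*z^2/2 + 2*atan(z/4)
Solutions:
 v(z) = C1 - z^3/2 + z^2/6 - 2*z*atan(z/4) + 4*log(z^2 + 16)


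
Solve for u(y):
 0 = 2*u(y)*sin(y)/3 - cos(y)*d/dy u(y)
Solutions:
 u(y) = C1/cos(y)^(2/3)


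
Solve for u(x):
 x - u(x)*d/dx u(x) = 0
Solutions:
 u(x) = -sqrt(C1 + x^2)
 u(x) = sqrt(C1 + x^2)


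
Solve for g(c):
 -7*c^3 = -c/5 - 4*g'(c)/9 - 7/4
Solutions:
 g(c) = C1 + 63*c^4/16 - 9*c^2/40 - 63*c/16


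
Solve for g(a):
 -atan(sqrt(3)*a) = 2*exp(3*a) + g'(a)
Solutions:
 g(a) = C1 - a*atan(sqrt(3)*a) - 2*exp(3*a)/3 + sqrt(3)*log(3*a^2 + 1)/6


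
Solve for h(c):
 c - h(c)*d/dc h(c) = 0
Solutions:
 h(c) = -sqrt(C1 + c^2)
 h(c) = sqrt(C1 + c^2)


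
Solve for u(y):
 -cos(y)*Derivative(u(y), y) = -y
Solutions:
 u(y) = C1 + Integral(y/cos(y), y)


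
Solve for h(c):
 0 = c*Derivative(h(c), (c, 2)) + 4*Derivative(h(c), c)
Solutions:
 h(c) = C1 + C2/c^3


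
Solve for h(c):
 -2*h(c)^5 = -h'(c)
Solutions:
 h(c) = -(-1/(C1 + 8*c))^(1/4)
 h(c) = (-1/(C1 + 8*c))^(1/4)
 h(c) = -I*(-1/(C1 + 8*c))^(1/4)
 h(c) = I*(-1/(C1 + 8*c))^(1/4)


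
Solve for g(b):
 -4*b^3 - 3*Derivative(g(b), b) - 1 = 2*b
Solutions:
 g(b) = C1 - b^4/3 - b^2/3 - b/3


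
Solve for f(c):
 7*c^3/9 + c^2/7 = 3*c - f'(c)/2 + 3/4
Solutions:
 f(c) = C1 - 7*c^4/18 - 2*c^3/21 + 3*c^2 + 3*c/2


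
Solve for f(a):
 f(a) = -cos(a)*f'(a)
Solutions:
 f(a) = C1*sqrt(sin(a) - 1)/sqrt(sin(a) + 1)


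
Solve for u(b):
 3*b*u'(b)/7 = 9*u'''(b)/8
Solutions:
 u(b) = C1 + Integral(C2*airyai(2*21^(2/3)*b/21) + C3*airybi(2*21^(2/3)*b/21), b)


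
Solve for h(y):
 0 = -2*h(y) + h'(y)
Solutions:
 h(y) = C1*exp(2*y)


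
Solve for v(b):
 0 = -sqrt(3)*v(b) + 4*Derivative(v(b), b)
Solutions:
 v(b) = C1*exp(sqrt(3)*b/4)


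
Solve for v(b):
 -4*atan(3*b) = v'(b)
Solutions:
 v(b) = C1 - 4*b*atan(3*b) + 2*log(9*b^2 + 1)/3


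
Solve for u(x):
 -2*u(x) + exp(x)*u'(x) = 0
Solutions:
 u(x) = C1*exp(-2*exp(-x))


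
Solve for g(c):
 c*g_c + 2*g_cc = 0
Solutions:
 g(c) = C1 + C2*erf(c/2)


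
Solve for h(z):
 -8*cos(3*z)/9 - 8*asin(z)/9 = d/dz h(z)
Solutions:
 h(z) = C1 - 8*z*asin(z)/9 - 8*sqrt(1 - z^2)/9 - 8*sin(3*z)/27


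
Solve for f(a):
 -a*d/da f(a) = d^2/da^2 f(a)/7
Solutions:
 f(a) = C1 + C2*erf(sqrt(14)*a/2)


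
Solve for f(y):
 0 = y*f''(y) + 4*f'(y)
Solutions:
 f(y) = C1 + C2/y^3


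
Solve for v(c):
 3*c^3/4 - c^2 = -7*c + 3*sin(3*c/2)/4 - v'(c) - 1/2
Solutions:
 v(c) = C1 - 3*c^4/16 + c^3/3 - 7*c^2/2 - c/2 - cos(3*c/2)/2


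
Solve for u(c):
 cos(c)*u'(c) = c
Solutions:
 u(c) = C1 + Integral(c/cos(c), c)


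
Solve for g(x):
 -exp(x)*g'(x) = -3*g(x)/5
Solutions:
 g(x) = C1*exp(-3*exp(-x)/5)


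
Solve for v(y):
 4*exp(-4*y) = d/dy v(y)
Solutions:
 v(y) = C1 - exp(-4*y)


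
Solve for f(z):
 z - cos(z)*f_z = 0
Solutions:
 f(z) = C1 + Integral(z/cos(z), z)


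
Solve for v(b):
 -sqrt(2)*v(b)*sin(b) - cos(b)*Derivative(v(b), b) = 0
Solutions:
 v(b) = C1*cos(b)^(sqrt(2))


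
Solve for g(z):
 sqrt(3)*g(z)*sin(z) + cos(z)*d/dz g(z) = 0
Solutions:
 g(z) = C1*cos(z)^(sqrt(3))


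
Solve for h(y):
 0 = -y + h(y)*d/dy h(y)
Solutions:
 h(y) = -sqrt(C1 + y^2)
 h(y) = sqrt(C1 + y^2)


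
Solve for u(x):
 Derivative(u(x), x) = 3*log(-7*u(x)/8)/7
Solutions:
 -7*Integral(1/(log(-_y) - 3*log(2) + log(7)), (_y, u(x)))/3 = C1 - x


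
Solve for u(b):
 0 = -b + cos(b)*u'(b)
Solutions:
 u(b) = C1 + Integral(b/cos(b), b)


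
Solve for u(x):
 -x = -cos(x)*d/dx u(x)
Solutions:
 u(x) = C1 + Integral(x/cos(x), x)


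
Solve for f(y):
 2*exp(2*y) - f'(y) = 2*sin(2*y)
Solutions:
 f(y) = C1 + exp(2*y) + cos(2*y)


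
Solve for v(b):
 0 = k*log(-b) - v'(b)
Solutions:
 v(b) = C1 + b*k*log(-b) - b*k


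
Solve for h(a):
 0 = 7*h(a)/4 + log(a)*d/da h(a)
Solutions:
 h(a) = C1*exp(-7*li(a)/4)


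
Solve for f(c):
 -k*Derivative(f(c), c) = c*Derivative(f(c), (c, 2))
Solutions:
 f(c) = C1 + c^(1 - re(k))*(C2*sin(log(c)*Abs(im(k))) + C3*cos(log(c)*im(k)))


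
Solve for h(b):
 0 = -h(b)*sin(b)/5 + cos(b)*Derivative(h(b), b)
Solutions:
 h(b) = C1/cos(b)^(1/5)


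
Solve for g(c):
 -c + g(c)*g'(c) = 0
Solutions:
 g(c) = -sqrt(C1 + c^2)
 g(c) = sqrt(C1 + c^2)


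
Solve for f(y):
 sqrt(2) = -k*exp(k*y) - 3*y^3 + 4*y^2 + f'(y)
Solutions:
 f(y) = C1 + 3*y^4/4 - 4*y^3/3 + sqrt(2)*y + exp(k*y)


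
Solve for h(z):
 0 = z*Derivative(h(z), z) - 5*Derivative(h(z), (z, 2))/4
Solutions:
 h(z) = C1 + C2*erfi(sqrt(10)*z/5)


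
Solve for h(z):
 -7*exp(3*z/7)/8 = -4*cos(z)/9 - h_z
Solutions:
 h(z) = C1 + 49*exp(3*z/7)/24 - 4*sin(z)/9


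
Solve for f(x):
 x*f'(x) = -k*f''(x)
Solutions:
 f(x) = C1 + C2*sqrt(k)*erf(sqrt(2)*x*sqrt(1/k)/2)


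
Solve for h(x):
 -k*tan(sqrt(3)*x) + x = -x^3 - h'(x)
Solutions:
 h(x) = C1 - sqrt(3)*k*log(cos(sqrt(3)*x))/3 - x^4/4 - x^2/2


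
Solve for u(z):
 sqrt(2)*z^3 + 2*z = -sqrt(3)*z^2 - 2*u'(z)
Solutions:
 u(z) = C1 - sqrt(2)*z^4/8 - sqrt(3)*z^3/6 - z^2/2


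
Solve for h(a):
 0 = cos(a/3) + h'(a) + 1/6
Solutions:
 h(a) = C1 - a/6 - 3*sin(a/3)


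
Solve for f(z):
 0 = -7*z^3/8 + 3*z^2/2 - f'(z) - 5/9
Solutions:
 f(z) = C1 - 7*z^4/32 + z^3/2 - 5*z/9


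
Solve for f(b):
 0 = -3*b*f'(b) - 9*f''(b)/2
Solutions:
 f(b) = C1 + C2*erf(sqrt(3)*b/3)


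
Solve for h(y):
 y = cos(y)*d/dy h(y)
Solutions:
 h(y) = C1 + Integral(y/cos(y), y)


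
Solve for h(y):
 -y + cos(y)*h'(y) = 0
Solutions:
 h(y) = C1 + Integral(y/cos(y), y)


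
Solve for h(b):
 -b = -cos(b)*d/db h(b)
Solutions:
 h(b) = C1 + Integral(b/cos(b), b)


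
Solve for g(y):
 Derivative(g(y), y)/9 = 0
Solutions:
 g(y) = C1


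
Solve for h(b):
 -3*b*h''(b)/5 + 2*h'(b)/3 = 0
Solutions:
 h(b) = C1 + C2*b^(19/9)


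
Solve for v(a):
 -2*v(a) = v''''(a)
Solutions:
 v(a) = (C1*sin(2^(3/4)*a/2) + C2*cos(2^(3/4)*a/2))*exp(-2^(3/4)*a/2) + (C3*sin(2^(3/4)*a/2) + C4*cos(2^(3/4)*a/2))*exp(2^(3/4)*a/2)


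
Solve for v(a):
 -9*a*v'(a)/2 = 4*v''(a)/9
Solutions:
 v(a) = C1 + C2*erf(9*a/4)


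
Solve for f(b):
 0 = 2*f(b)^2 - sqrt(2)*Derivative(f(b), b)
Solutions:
 f(b) = -1/(C1 + sqrt(2)*b)


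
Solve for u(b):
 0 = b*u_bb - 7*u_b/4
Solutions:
 u(b) = C1 + C2*b^(11/4)


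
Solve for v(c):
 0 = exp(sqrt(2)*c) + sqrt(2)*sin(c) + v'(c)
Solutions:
 v(c) = C1 - sqrt(2)*exp(sqrt(2)*c)/2 + sqrt(2)*cos(c)


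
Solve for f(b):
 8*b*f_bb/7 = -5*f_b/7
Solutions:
 f(b) = C1 + C2*b^(3/8)


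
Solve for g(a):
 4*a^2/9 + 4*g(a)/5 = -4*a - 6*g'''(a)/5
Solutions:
 g(a) = C3*exp(-2^(1/3)*3^(2/3)*a/3) - 5*a^2/9 - 5*a + (C1*sin(2^(1/3)*3^(1/6)*a/2) + C2*cos(2^(1/3)*3^(1/6)*a/2))*exp(2^(1/3)*3^(2/3)*a/6)


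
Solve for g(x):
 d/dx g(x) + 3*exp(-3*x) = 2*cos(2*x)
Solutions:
 g(x) = C1 + sin(2*x) + exp(-3*x)


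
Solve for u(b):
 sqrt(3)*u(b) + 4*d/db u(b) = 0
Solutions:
 u(b) = C1*exp(-sqrt(3)*b/4)


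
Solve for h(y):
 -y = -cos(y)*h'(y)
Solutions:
 h(y) = C1 + Integral(y/cos(y), y)


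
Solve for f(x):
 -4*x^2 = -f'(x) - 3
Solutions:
 f(x) = C1 + 4*x^3/3 - 3*x


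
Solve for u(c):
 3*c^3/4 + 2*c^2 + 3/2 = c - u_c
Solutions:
 u(c) = C1 - 3*c^4/16 - 2*c^3/3 + c^2/2 - 3*c/2


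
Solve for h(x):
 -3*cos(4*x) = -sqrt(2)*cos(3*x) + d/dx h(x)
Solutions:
 h(x) = C1 + sqrt(2)*sin(3*x)/3 - 3*sin(4*x)/4


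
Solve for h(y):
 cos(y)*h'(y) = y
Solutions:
 h(y) = C1 + Integral(y/cos(y), y)


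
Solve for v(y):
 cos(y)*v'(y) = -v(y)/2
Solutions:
 v(y) = C1*(sin(y) - 1)^(1/4)/(sin(y) + 1)^(1/4)


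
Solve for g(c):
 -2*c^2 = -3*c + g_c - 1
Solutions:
 g(c) = C1 - 2*c^3/3 + 3*c^2/2 + c


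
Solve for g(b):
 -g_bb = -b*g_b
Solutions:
 g(b) = C1 + C2*erfi(sqrt(2)*b/2)


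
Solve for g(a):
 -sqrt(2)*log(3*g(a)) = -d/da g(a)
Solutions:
 -sqrt(2)*Integral(1/(log(_y) + log(3)), (_y, g(a)))/2 = C1 - a


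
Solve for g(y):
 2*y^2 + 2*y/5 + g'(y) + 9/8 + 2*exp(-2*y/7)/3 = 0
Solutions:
 g(y) = C1 - 2*y^3/3 - y^2/5 - 9*y/8 + 7*exp(-2*y/7)/3


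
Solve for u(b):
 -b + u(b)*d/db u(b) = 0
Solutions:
 u(b) = -sqrt(C1 + b^2)
 u(b) = sqrt(C1 + b^2)


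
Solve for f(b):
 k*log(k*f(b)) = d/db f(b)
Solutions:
 li(k*f(b))/k = C1 + b*k


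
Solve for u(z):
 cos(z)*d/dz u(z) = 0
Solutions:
 u(z) = C1


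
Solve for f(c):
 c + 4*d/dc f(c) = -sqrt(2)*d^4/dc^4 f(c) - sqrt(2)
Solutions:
 f(c) = C1 + C4*exp(-sqrt(2)*c) - c^2/8 - sqrt(2)*c/4 + (C2*sin(sqrt(6)*c/2) + C3*cos(sqrt(6)*c/2))*exp(sqrt(2)*c/2)


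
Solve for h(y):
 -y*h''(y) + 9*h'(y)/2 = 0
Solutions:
 h(y) = C1 + C2*y^(11/2)


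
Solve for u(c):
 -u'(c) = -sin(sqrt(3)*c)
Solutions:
 u(c) = C1 - sqrt(3)*cos(sqrt(3)*c)/3


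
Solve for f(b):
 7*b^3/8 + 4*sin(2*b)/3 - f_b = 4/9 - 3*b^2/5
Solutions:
 f(b) = C1 + 7*b^4/32 + b^3/5 - 4*b/9 - 2*cos(2*b)/3


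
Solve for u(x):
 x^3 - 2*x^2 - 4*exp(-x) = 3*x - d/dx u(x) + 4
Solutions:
 u(x) = C1 - x^4/4 + 2*x^3/3 + 3*x^2/2 + 4*x - 4*exp(-x)


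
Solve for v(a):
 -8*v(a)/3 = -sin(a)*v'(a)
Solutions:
 v(a) = C1*(cos(a) - 1)^(4/3)/(cos(a) + 1)^(4/3)


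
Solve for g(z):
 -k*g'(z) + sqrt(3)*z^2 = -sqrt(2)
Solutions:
 g(z) = C1 + sqrt(3)*z^3/(3*k) + sqrt(2)*z/k


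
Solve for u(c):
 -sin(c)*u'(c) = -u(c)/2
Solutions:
 u(c) = C1*(cos(c) - 1)^(1/4)/(cos(c) + 1)^(1/4)


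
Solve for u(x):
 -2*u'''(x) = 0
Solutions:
 u(x) = C1 + C2*x + C3*x^2


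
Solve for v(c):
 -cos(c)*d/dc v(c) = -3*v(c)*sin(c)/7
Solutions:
 v(c) = C1/cos(c)^(3/7)


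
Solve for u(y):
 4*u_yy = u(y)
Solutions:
 u(y) = C1*exp(-y/2) + C2*exp(y/2)


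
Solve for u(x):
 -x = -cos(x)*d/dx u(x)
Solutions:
 u(x) = C1 + Integral(x/cos(x), x)


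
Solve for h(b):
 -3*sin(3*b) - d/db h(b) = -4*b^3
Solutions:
 h(b) = C1 + b^4 + cos(3*b)


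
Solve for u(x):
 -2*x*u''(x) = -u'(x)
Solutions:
 u(x) = C1 + C2*x^(3/2)


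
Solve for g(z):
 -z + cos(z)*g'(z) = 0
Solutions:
 g(z) = C1 + Integral(z/cos(z), z)


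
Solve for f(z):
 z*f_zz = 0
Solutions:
 f(z) = C1 + C2*z


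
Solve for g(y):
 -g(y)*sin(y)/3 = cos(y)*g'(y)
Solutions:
 g(y) = C1*cos(y)^(1/3)


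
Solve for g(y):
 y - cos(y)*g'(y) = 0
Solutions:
 g(y) = C1 + Integral(y/cos(y), y)


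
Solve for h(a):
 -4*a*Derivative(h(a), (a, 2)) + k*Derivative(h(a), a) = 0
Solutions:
 h(a) = C1 + a^(re(k)/4 + 1)*(C2*sin(log(a)*Abs(im(k))/4) + C3*cos(log(a)*im(k)/4))


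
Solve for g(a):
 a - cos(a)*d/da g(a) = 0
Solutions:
 g(a) = C1 + Integral(a/cos(a), a)


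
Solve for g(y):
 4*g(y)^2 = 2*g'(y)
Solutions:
 g(y) = -1/(C1 + 2*y)


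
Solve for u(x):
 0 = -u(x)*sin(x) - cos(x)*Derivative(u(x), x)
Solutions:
 u(x) = C1*cos(x)


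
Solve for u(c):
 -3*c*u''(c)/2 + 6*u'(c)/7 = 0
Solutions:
 u(c) = C1 + C2*c^(11/7)


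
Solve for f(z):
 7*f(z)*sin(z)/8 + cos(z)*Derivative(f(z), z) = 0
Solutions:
 f(z) = C1*cos(z)^(7/8)


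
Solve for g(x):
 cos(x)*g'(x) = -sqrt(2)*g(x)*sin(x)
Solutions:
 g(x) = C1*cos(x)^(sqrt(2))


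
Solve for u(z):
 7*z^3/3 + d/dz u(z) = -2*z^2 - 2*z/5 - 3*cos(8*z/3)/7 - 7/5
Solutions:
 u(z) = C1 - 7*z^4/12 - 2*z^3/3 - z^2/5 - 7*z/5 - 9*sin(8*z/3)/56


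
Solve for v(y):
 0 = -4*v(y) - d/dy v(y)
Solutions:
 v(y) = C1*exp(-4*y)


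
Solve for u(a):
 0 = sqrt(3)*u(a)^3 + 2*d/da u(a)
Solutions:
 u(a) = -sqrt(-1/(C1 - sqrt(3)*a))
 u(a) = sqrt(-1/(C1 - sqrt(3)*a))


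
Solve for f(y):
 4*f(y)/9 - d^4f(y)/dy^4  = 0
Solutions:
 f(y) = C1*exp(-sqrt(6)*y/3) + C2*exp(sqrt(6)*y/3) + C3*sin(sqrt(6)*y/3) + C4*cos(sqrt(6)*y/3)


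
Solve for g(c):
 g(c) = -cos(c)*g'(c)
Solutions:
 g(c) = C1*sqrt(sin(c) - 1)/sqrt(sin(c) + 1)


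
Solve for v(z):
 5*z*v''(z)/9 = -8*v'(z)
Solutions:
 v(z) = C1 + C2/z^(67/5)


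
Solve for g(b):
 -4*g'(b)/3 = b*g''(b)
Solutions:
 g(b) = C1 + C2/b^(1/3)


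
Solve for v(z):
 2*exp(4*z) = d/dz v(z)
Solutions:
 v(z) = C1 + exp(4*z)/2


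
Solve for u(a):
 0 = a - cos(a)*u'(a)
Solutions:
 u(a) = C1 + Integral(a/cos(a), a)


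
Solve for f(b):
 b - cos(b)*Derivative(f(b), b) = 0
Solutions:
 f(b) = C1 + Integral(b/cos(b), b)


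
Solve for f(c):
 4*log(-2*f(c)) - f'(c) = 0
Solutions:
 -Integral(1/(log(-_y) + log(2)), (_y, f(c)))/4 = C1 - c


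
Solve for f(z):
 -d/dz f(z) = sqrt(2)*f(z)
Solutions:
 f(z) = C1*exp(-sqrt(2)*z)


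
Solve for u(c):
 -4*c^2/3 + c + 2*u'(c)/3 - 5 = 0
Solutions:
 u(c) = C1 + 2*c^3/3 - 3*c^2/4 + 15*c/2


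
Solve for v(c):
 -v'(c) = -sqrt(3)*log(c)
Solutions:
 v(c) = C1 + sqrt(3)*c*log(c) - sqrt(3)*c


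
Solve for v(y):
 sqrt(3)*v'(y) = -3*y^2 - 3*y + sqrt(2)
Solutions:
 v(y) = C1 - sqrt(3)*y^3/3 - sqrt(3)*y^2/2 + sqrt(6)*y/3


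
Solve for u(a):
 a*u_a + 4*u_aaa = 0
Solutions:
 u(a) = C1 + Integral(C2*airyai(-2^(1/3)*a/2) + C3*airybi(-2^(1/3)*a/2), a)


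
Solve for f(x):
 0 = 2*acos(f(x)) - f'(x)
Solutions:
 Integral(1/acos(_y), (_y, f(x))) = C1 + 2*x


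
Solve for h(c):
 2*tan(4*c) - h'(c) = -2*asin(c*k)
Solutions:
 h(c) = C1 + 2*Piecewise((c*asin(c*k) + sqrt(-c^2*k^2 + 1)/k, Ne(k, 0)), (0, True)) - log(cos(4*c))/2


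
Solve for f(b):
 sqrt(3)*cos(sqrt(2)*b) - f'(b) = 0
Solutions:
 f(b) = C1 + sqrt(6)*sin(sqrt(2)*b)/2


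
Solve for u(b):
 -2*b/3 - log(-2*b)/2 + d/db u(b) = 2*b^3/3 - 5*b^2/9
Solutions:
 u(b) = C1 + b^4/6 - 5*b^3/27 + b^2/3 + b*log(-b)/2 + b*(-1 + log(2))/2


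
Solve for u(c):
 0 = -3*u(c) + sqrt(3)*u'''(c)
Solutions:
 u(c) = C3*exp(3^(1/6)*c) + (C1*sin(3^(2/3)*c/2) + C2*cos(3^(2/3)*c/2))*exp(-3^(1/6)*c/2)


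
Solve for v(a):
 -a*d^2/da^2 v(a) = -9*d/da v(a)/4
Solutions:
 v(a) = C1 + C2*a^(13/4)


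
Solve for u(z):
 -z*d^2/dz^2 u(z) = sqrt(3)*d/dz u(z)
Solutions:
 u(z) = C1 + C2*z^(1 - sqrt(3))


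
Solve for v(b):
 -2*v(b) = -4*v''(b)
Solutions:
 v(b) = C1*exp(-sqrt(2)*b/2) + C2*exp(sqrt(2)*b/2)


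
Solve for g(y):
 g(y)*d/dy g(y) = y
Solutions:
 g(y) = -sqrt(C1 + y^2)
 g(y) = sqrt(C1 + y^2)


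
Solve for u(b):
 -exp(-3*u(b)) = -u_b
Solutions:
 u(b) = log(C1 + 3*b)/3
 u(b) = log((-3^(1/3) - 3^(5/6)*I)*(C1 + b)^(1/3)/2)
 u(b) = log((-3^(1/3) + 3^(5/6)*I)*(C1 + b)^(1/3)/2)


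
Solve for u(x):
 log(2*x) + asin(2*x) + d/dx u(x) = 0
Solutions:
 u(x) = C1 - x*log(x) - x*asin(2*x) - x*log(2) + x - sqrt(1 - 4*x^2)/2


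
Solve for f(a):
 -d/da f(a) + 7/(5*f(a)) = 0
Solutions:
 f(a) = -sqrt(C1 + 70*a)/5
 f(a) = sqrt(C1 + 70*a)/5


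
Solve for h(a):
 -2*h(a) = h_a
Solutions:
 h(a) = C1*exp(-2*a)


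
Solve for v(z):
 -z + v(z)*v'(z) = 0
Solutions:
 v(z) = -sqrt(C1 + z^2)
 v(z) = sqrt(C1 + z^2)


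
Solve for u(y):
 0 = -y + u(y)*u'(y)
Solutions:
 u(y) = -sqrt(C1 + y^2)
 u(y) = sqrt(C1 + y^2)


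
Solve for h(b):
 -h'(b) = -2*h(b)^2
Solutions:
 h(b) = -1/(C1 + 2*b)


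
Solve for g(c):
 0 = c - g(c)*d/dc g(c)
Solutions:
 g(c) = -sqrt(C1 + c^2)
 g(c) = sqrt(C1 + c^2)


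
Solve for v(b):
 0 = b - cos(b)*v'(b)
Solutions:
 v(b) = C1 + Integral(b/cos(b), b)


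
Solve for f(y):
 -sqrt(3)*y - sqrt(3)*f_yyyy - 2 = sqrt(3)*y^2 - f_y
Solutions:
 f(y) = C1 + C4*exp(3^(5/6)*y/3) + sqrt(3)*y^3/3 + sqrt(3)*y^2/2 + 2*y + (C2*sin(3^(1/3)*y/2) + C3*cos(3^(1/3)*y/2))*exp(-3^(5/6)*y/6)


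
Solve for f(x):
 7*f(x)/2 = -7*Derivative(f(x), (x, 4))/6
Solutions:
 f(x) = (C1*sin(sqrt(2)*3^(1/4)*x/2) + C2*cos(sqrt(2)*3^(1/4)*x/2))*exp(-sqrt(2)*3^(1/4)*x/2) + (C3*sin(sqrt(2)*3^(1/4)*x/2) + C4*cos(sqrt(2)*3^(1/4)*x/2))*exp(sqrt(2)*3^(1/4)*x/2)


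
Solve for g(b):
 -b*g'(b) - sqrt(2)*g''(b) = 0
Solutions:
 g(b) = C1 + C2*erf(2^(1/4)*b/2)


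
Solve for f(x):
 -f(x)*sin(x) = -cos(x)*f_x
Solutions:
 f(x) = C1/cos(x)


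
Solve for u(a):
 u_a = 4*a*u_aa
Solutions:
 u(a) = C1 + C2*a^(5/4)


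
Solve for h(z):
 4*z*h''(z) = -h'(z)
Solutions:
 h(z) = C1 + C2*z^(3/4)


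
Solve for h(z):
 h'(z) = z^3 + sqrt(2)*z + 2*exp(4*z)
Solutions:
 h(z) = C1 + z^4/4 + sqrt(2)*z^2/2 + exp(4*z)/2


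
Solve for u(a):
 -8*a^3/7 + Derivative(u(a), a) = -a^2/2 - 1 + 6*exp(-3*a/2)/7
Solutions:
 u(a) = C1 + 2*a^4/7 - a^3/6 - a - 4*exp(-3*a/2)/7


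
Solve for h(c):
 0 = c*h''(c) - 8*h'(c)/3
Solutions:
 h(c) = C1 + C2*c^(11/3)


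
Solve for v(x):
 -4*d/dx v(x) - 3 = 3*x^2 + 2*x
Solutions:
 v(x) = C1 - x^3/4 - x^2/4 - 3*x/4


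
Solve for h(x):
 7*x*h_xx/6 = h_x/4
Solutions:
 h(x) = C1 + C2*x^(17/14)


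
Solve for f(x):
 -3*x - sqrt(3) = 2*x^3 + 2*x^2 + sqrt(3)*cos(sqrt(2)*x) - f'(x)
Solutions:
 f(x) = C1 + x^4/2 + 2*x^3/3 + 3*x^2/2 + sqrt(3)*x + sqrt(6)*sin(sqrt(2)*x)/2


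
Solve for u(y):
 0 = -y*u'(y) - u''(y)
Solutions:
 u(y) = C1 + C2*erf(sqrt(2)*y/2)


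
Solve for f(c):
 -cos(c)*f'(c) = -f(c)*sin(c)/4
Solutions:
 f(c) = C1/cos(c)^(1/4)


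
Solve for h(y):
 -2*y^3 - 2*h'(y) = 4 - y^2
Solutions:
 h(y) = C1 - y^4/4 + y^3/6 - 2*y


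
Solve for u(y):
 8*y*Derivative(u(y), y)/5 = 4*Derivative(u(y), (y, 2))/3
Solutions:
 u(y) = C1 + C2*erfi(sqrt(15)*y/5)


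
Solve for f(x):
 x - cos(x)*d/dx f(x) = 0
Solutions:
 f(x) = C1 + Integral(x/cos(x), x)


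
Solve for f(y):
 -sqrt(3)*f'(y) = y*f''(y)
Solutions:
 f(y) = C1 + C2*y^(1 - sqrt(3))


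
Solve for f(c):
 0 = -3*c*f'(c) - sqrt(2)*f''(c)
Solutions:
 f(c) = C1 + C2*erf(2^(1/4)*sqrt(3)*c/2)


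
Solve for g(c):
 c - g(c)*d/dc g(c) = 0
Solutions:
 g(c) = -sqrt(C1 + c^2)
 g(c) = sqrt(C1 + c^2)


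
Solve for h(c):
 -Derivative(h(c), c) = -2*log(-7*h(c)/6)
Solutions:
 -Integral(1/(log(-_y) - log(6) + log(7)), (_y, h(c)))/2 = C1 - c


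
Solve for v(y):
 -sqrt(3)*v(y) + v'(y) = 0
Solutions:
 v(y) = C1*exp(sqrt(3)*y)


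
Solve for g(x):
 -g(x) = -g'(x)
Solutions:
 g(x) = C1*exp(x)


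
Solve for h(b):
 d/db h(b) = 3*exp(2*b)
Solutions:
 h(b) = C1 + 3*exp(2*b)/2


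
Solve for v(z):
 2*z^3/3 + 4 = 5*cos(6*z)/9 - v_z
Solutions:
 v(z) = C1 - z^4/6 - 4*z + 5*sin(6*z)/54


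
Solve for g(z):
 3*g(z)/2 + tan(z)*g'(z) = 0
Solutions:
 g(z) = C1/sin(z)^(3/2)


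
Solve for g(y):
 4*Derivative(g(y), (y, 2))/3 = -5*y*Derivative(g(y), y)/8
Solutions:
 g(y) = C1 + C2*erf(sqrt(15)*y/8)


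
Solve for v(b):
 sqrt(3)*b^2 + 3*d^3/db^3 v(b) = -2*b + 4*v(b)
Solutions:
 v(b) = C3*exp(6^(2/3)*b/3) + sqrt(3)*b^2/4 + b/2 + (C1*sin(2^(2/3)*3^(1/6)*b/2) + C2*cos(2^(2/3)*3^(1/6)*b/2))*exp(-6^(2/3)*b/6)


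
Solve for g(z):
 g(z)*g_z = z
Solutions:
 g(z) = -sqrt(C1 + z^2)
 g(z) = sqrt(C1 + z^2)


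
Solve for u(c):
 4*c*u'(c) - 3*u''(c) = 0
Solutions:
 u(c) = C1 + C2*erfi(sqrt(6)*c/3)


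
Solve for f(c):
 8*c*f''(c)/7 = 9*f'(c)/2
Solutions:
 f(c) = C1 + C2*c^(79/16)


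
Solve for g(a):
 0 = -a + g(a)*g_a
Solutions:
 g(a) = -sqrt(C1 + a^2)
 g(a) = sqrt(C1 + a^2)


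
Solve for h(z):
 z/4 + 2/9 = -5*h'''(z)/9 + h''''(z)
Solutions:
 h(z) = C1 + C2*z + C3*z^2 + C4*exp(5*z/9) - 3*z^4/160 - 121*z^3/600


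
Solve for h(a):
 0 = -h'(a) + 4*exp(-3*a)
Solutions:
 h(a) = C1 - 4*exp(-3*a)/3


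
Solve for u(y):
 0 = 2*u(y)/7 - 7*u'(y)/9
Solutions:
 u(y) = C1*exp(18*y/49)


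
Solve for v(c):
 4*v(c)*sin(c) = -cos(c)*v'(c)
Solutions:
 v(c) = C1*cos(c)^4


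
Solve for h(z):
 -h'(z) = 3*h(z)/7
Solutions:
 h(z) = C1*exp(-3*z/7)


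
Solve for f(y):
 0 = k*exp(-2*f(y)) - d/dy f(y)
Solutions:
 f(y) = log(-sqrt(C1 + 2*k*y))
 f(y) = log(C1 + 2*k*y)/2


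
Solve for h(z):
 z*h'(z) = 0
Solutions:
 h(z) = C1


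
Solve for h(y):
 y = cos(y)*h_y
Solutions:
 h(y) = C1 + Integral(y/cos(y), y)


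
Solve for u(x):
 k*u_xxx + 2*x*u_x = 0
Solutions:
 u(x) = C1 + Integral(C2*airyai(2^(1/3)*x*(-1/k)^(1/3)) + C3*airybi(2^(1/3)*x*(-1/k)^(1/3)), x)


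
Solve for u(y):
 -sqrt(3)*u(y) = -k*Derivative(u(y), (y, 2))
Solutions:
 u(y) = C1*exp(-3^(1/4)*y*sqrt(1/k)) + C2*exp(3^(1/4)*y*sqrt(1/k))


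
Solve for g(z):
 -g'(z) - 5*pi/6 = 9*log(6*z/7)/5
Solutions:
 g(z) = C1 - 9*z*log(z)/5 - 9*z*log(6)/5 - 5*pi*z/6 + 9*z/5 + 9*z*log(7)/5


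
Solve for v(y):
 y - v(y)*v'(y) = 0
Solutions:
 v(y) = -sqrt(C1 + y^2)
 v(y) = sqrt(C1 + y^2)


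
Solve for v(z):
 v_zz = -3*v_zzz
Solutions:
 v(z) = C1 + C2*z + C3*exp(-z/3)


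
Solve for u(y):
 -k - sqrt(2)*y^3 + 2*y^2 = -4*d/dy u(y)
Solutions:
 u(y) = C1 + k*y/4 + sqrt(2)*y^4/16 - y^3/6


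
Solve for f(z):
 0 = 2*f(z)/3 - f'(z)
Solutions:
 f(z) = C1*exp(2*z/3)


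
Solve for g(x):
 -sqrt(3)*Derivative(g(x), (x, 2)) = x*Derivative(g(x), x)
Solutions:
 g(x) = C1 + C2*erf(sqrt(2)*3^(3/4)*x/6)


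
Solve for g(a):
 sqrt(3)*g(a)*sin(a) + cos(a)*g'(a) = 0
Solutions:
 g(a) = C1*cos(a)^(sqrt(3))


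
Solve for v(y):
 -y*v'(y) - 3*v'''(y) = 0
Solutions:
 v(y) = C1 + Integral(C2*airyai(-3^(2/3)*y/3) + C3*airybi(-3^(2/3)*y/3), y)


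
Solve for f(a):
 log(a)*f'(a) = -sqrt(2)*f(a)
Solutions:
 f(a) = C1*exp(-sqrt(2)*li(a))


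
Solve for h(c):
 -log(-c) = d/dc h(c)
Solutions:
 h(c) = C1 - c*log(-c) + c


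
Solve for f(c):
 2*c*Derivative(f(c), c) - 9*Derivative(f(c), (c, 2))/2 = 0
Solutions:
 f(c) = C1 + C2*erfi(sqrt(2)*c/3)


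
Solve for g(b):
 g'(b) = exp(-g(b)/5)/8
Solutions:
 g(b) = 5*log(C1 + b/40)


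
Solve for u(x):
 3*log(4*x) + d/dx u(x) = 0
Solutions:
 u(x) = C1 - 3*x*log(x) - x*log(64) + 3*x


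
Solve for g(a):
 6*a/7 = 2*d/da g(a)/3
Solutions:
 g(a) = C1 + 9*a^2/14


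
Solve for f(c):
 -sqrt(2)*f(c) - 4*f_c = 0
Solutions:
 f(c) = C1*exp(-sqrt(2)*c/4)


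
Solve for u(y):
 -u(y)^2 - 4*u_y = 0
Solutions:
 u(y) = 4/(C1 + y)


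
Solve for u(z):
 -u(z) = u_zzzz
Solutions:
 u(z) = (C1*sin(sqrt(2)*z/2) + C2*cos(sqrt(2)*z/2))*exp(-sqrt(2)*z/2) + (C3*sin(sqrt(2)*z/2) + C4*cos(sqrt(2)*z/2))*exp(sqrt(2)*z/2)


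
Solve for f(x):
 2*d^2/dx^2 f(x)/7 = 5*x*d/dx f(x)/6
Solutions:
 f(x) = C1 + C2*erfi(sqrt(210)*x/12)


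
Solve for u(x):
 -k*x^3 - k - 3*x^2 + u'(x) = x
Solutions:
 u(x) = C1 + k*x^4/4 + k*x + x^3 + x^2/2


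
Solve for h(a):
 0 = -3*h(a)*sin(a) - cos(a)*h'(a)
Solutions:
 h(a) = C1*cos(a)^3


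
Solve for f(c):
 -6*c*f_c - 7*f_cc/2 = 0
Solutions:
 f(c) = C1 + C2*erf(sqrt(42)*c/7)


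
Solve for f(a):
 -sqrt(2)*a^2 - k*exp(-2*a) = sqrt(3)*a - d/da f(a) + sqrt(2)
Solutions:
 f(a) = C1 + sqrt(2)*a^3/3 + sqrt(3)*a^2/2 + sqrt(2)*a - k*exp(-2*a)/2


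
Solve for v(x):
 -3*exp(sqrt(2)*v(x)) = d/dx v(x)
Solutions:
 v(x) = sqrt(2)*(2*log(1/(C1 + 3*x)) - log(2))/4


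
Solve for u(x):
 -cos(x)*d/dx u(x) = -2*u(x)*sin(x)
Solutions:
 u(x) = C1/cos(x)^2


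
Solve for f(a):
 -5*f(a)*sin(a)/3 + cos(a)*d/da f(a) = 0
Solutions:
 f(a) = C1/cos(a)^(5/3)


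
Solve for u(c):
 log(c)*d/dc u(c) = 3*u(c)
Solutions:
 u(c) = C1*exp(3*li(c))


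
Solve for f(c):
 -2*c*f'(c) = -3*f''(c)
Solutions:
 f(c) = C1 + C2*erfi(sqrt(3)*c/3)


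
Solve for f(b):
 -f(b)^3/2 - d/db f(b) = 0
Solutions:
 f(b) = -sqrt(-1/(C1 - b))
 f(b) = sqrt(-1/(C1 - b))


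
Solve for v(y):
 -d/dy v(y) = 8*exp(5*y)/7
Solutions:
 v(y) = C1 - 8*exp(5*y)/35


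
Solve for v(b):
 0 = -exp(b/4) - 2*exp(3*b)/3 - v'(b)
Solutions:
 v(b) = C1 - 4*exp(b/4) - 2*exp(3*b)/9


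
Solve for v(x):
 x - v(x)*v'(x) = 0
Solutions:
 v(x) = -sqrt(C1 + x^2)
 v(x) = sqrt(C1 + x^2)


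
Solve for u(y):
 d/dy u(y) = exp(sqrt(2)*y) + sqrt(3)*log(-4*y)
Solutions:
 u(y) = C1 + sqrt(3)*y*log(-y) + sqrt(3)*y*(-1 + 2*log(2)) + sqrt(2)*exp(sqrt(2)*y)/2


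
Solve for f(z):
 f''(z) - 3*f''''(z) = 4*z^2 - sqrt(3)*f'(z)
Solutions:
 f(z) = C1 + C2*exp(-2^(1/3)*3^(1/6)*z*(6/(sqrt(717) + 27)^(1/3) + 2^(1/3)*3^(2/3)*(sqrt(717) + 27)^(1/3))/36)*sin(z*(-12^(1/3)*(sqrt(717) + 27)^(1/3) + 2*18^(1/3)/(sqrt(717) + 27)^(1/3))/12) + C3*exp(-2^(1/3)*3^(1/6)*z*(6/(sqrt(717) + 27)^(1/3) + 2^(1/3)*3^(2/3)*(sqrt(717) + 27)^(1/3))/36)*cos(z*(-12^(1/3)*(sqrt(717) + 27)^(1/3) + 2*18^(1/3)/(sqrt(717) + 27)^(1/3))/12) + C4*exp(2^(1/3)*3^(1/6)*z*(6/(sqrt(717) + 27)^(1/3) + 2^(1/3)*3^(2/3)*(sqrt(717) + 27)^(1/3))/18) + 4*sqrt(3)*z^3/9 - 4*z^2/3 + 8*sqrt(3)*z/9


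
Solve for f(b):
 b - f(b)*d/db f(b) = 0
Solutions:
 f(b) = -sqrt(C1 + b^2)
 f(b) = sqrt(C1 + b^2)


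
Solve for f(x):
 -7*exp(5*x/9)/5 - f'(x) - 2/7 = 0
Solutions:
 f(x) = C1 - 2*x/7 - 63*exp(5*x/9)/25


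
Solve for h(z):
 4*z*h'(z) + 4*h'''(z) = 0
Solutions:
 h(z) = C1 + Integral(C2*airyai(-z) + C3*airybi(-z), z)


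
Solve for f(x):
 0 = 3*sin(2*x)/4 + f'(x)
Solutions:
 f(x) = C1 + 3*cos(2*x)/8


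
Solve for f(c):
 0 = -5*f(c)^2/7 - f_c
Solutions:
 f(c) = 7/(C1 + 5*c)


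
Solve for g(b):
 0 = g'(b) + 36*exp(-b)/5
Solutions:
 g(b) = C1 + 36*exp(-b)/5


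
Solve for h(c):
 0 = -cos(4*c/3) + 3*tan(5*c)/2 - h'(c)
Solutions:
 h(c) = C1 - 3*log(cos(5*c))/10 - 3*sin(4*c/3)/4


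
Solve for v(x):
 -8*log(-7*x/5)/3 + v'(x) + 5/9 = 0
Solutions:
 v(x) = C1 + 8*x*log(-x)/3 + x*(-24*log(5) - 29 + 24*log(7))/9


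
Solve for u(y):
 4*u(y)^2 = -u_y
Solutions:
 u(y) = 1/(C1 + 4*y)


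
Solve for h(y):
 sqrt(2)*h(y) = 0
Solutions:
 h(y) = 0


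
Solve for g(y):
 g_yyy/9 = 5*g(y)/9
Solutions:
 g(y) = C3*exp(5^(1/3)*y) + (C1*sin(sqrt(3)*5^(1/3)*y/2) + C2*cos(sqrt(3)*5^(1/3)*y/2))*exp(-5^(1/3)*y/2)


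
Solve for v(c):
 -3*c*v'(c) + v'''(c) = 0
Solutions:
 v(c) = C1 + Integral(C2*airyai(3^(1/3)*c) + C3*airybi(3^(1/3)*c), c)


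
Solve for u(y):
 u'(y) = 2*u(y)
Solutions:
 u(y) = C1*exp(2*y)


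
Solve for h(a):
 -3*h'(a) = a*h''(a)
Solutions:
 h(a) = C1 + C2/a^2


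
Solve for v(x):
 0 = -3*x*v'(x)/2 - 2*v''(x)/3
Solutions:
 v(x) = C1 + C2*erf(3*sqrt(2)*x/4)


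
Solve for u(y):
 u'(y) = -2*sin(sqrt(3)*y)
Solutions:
 u(y) = C1 + 2*sqrt(3)*cos(sqrt(3)*y)/3


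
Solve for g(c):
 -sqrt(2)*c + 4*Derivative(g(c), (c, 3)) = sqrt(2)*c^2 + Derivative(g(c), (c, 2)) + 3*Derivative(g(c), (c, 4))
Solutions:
 g(c) = C1 + C2*c + C3*exp(c/3) + C4*exp(c) - sqrt(2)*c^4/12 - 3*sqrt(2)*c^3/2 - 15*sqrt(2)*c^2


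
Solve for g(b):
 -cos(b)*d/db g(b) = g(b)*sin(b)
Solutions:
 g(b) = C1*cos(b)


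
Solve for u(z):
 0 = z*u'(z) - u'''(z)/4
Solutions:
 u(z) = C1 + Integral(C2*airyai(2^(2/3)*z) + C3*airybi(2^(2/3)*z), z)


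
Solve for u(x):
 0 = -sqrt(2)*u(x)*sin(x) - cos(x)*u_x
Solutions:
 u(x) = C1*cos(x)^(sqrt(2))


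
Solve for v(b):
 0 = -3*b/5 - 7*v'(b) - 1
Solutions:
 v(b) = C1 - 3*b^2/70 - b/7


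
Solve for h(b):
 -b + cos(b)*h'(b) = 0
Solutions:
 h(b) = C1 + Integral(b/cos(b), b)


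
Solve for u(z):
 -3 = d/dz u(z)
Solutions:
 u(z) = C1 - 3*z


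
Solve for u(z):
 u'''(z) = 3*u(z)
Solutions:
 u(z) = C3*exp(3^(1/3)*z) + (C1*sin(3^(5/6)*z/2) + C2*cos(3^(5/6)*z/2))*exp(-3^(1/3)*z/2)


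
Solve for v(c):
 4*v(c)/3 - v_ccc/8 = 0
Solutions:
 v(c) = C3*exp(2*6^(2/3)*c/3) + (C1*sin(2^(2/3)*3^(1/6)*c) + C2*cos(2^(2/3)*3^(1/6)*c))*exp(-6^(2/3)*c/3)


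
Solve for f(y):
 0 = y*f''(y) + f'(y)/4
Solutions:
 f(y) = C1 + C2*y^(3/4)


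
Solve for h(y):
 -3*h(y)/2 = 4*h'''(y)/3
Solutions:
 h(y) = C3*exp(-3^(2/3)*y/2) + (C1*sin(3*3^(1/6)*y/4) + C2*cos(3*3^(1/6)*y/4))*exp(3^(2/3)*y/4)


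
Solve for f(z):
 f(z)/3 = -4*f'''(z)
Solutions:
 f(z) = C3*exp(z*(-18^(1/3) + 3*2^(1/3)*3^(2/3))/24)*sin(2^(1/3)*3^(1/6)*z/4) + C4*exp(z*(-18^(1/3) + 3*2^(1/3)*3^(2/3))/24)*cos(2^(1/3)*3^(1/6)*z/4) + C5*exp(-z*(18^(1/3) + 3*2^(1/3)*3^(2/3))/24) + (C1*sin(2^(1/3)*3^(1/6)*z/4) + C2*cos(2^(1/3)*3^(1/6)*z/4))*exp(18^(1/3)*z/12)


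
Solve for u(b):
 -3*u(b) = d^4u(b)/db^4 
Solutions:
 u(b) = (C1*sin(sqrt(2)*3^(1/4)*b/2) + C2*cos(sqrt(2)*3^(1/4)*b/2))*exp(-sqrt(2)*3^(1/4)*b/2) + (C3*sin(sqrt(2)*3^(1/4)*b/2) + C4*cos(sqrt(2)*3^(1/4)*b/2))*exp(sqrt(2)*3^(1/4)*b/2)


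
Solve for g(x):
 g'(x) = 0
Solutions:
 g(x) = C1


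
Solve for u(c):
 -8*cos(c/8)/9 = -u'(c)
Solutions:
 u(c) = C1 + 64*sin(c/8)/9


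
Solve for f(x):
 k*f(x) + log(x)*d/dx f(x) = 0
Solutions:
 f(x) = C1*exp(-k*li(x))


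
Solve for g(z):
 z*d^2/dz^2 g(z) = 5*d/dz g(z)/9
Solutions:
 g(z) = C1 + C2*z^(14/9)


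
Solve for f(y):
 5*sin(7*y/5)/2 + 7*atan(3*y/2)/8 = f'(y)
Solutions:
 f(y) = C1 + 7*y*atan(3*y/2)/8 - 7*log(9*y^2 + 4)/24 - 25*cos(7*y/5)/14


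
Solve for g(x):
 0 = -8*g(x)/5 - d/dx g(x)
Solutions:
 g(x) = C1*exp(-8*x/5)


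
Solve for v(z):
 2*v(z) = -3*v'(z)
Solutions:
 v(z) = C1*exp(-2*z/3)


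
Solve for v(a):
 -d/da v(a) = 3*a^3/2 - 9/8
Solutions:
 v(a) = C1 - 3*a^4/8 + 9*a/8


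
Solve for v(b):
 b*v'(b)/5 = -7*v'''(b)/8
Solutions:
 v(b) = C1 + Integral(C2*airyai(-2*35^(2/3)*b/35) + C3*airybi(-2*35^(2/3)*b/35), b)


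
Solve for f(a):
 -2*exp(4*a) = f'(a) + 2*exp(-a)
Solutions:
 f(a) = C1 - exp(4*a)/2 + 2*exp(-a)


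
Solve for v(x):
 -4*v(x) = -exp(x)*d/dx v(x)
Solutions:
 v(x) = C1*exp(-4*exp(-x))


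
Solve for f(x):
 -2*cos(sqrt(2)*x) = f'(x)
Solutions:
 f(x) = C1 - sqrt(2)*sin(sqrt(2)*x)


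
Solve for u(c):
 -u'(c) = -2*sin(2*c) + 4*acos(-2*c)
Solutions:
 u(c) = C1 - 4*c*acos(-2*c) - 2*sqrt(1 - 4*c^2) - cos(2*c)


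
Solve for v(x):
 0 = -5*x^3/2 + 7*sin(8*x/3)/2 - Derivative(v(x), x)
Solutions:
 v(x) = C1 - 5*x^4/8 - 21*cos(8*x/3)/16


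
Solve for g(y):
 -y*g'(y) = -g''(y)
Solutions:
 g(y) = C1 + C2*erfi(sqrt(2)*y/2)


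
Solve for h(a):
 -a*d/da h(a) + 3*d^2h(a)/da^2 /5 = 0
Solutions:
 h(a) = C1 + C2*erfi(sqrt(30)*a/6)


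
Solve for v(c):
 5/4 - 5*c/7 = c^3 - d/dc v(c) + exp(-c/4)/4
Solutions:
 v(c) = C1 + c^4/4 + 5*c^2/14 - 5*c/4 - 1/exp(c)^(1/4)


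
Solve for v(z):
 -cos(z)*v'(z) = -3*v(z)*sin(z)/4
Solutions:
 v(z) = C1/cos(z)^(3/4)


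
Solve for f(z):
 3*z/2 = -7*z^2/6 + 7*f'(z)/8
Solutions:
 f(z) = C1 + 4*z^3/9 + 6*z^2/7


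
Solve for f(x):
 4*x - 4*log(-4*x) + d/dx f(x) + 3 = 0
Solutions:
 f(x) = C1 - 2*x^2 + 4*x*log(-x) + x*(-7 + 8*log(2))


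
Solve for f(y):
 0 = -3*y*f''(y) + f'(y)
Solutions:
 f(y) = C1 + C2*y^(4/3)


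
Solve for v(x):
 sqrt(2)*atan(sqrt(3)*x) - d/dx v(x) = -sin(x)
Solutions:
 v(x) = C1 + sqrt(2)*(x*atan(sqrt(3)*x) - sqrt(3)*log(3*x^2 + 1)/6) - cos(x)


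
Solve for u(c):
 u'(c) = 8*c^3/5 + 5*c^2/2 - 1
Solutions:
 u(c) = C1 + 2*c^4/5 + 5*c^3/6 - c


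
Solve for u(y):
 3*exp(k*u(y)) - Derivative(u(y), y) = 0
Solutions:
 u(y) = Piecewise((log(-1/(C1*k + 3*k*y))/k, Ne(k, 0)), (nan, True))
 u(y) = Piecewise((C1 + 3*y, Eq(k, 0)), (nan, True))


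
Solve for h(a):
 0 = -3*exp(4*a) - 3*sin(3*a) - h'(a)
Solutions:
 h(a) = C1 - 3*exp(4*a)/4 + cos(3*a)


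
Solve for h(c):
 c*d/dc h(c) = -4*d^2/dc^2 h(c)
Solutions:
 h(c) = C1 + C2*erf(sqrt(2)*c/4)


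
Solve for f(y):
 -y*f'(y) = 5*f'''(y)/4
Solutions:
 f(y) = C1 + Integral(C2*airyai(-10^(2/3)*y/5) + C3*airybi(-10^(2/3)*y/5), y)


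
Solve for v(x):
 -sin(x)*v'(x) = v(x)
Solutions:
 v(x) = C1*sqrt(cos(x) + 1)/sqrt(cos(x) - 1)


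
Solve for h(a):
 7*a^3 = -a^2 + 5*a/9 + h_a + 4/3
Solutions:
 h(a) = C1 + 7*a^4/4 + a^3/3 - 5*a^2/18 - 4*a/3


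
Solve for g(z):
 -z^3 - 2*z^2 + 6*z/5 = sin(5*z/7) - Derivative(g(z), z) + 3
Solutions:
 g(z) = C1 + z^4/4 + 2*z^3/3 - 3*z^2/5 + 3*z - 7*cos(5*z/7)/5


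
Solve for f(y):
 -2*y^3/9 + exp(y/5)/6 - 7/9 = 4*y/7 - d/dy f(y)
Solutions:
 f(y) = C1 + y^4/18 + 2*y^2/7 + 7*y/9 - 5*exp(y/5)/6


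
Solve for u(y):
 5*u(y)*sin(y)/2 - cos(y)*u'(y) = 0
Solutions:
 u(y) = C1/cos(y)^(5/2)


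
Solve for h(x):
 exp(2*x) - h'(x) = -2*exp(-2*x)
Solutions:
 h(x) = C1 + exp(2*x)/2 - exp(-2*x)


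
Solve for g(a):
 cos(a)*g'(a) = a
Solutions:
 g(a) = C1 + Integral(a/cos(a), a)


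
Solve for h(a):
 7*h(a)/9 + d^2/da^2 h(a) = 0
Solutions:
 h(a) = C1*sin(sqrt(7)*a/3) + C2*cos(sqrt(7)*a/3)


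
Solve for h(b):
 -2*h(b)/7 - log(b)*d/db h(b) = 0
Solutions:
 h(b) = C1*exp(-2*li(b)/7)


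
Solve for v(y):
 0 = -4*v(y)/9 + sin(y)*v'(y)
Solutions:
 v(y) = C1*(cos(y) - 1)^(2/9)/(cos(y) + 1)^(2/9)


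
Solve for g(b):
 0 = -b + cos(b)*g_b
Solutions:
 g(b) = C1 + Integral(b/cos(b), b)


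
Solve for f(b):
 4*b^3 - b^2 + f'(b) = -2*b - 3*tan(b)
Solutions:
 f(b) = C1 - b^4 + b^3/3 - b^2 + 3*log(cos(b))


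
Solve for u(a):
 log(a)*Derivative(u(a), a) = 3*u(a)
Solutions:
 u(a) = C1*exp(3*li(a))


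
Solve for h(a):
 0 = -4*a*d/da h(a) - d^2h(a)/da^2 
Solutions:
 h(a) = C1 + C2*erf(sqrt(2)*a)


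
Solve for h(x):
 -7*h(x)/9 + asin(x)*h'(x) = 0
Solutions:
 h(x) = C1*exp(7*Integral(1/asin(x), x)/9)


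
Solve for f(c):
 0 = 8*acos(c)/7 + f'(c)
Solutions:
 f(c) = C1 - 8*c*acos(c)/7 + 8*sqrt(1 - c^2)/7


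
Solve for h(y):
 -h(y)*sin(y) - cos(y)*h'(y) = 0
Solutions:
 h(y) = C1*cos(y)


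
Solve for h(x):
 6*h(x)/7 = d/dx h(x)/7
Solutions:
 h(x) = C1*exp(6*x)


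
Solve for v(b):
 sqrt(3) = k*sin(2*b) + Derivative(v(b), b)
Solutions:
 v(b) = C1 + sqrt(3)*b + k*cos(2*b)/2


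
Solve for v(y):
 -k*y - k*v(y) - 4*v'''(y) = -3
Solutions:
 v(y) = C1*exp(2^(1/3)*y*(-k)^(1/3)/2) + C2*exp(2^(1/3)*y*(-k)^(1/3)*(-1 + sqrt(3)*I)/4) + C3*exp(-2^(1/3)*y*(-k)^(1/3)*(1 + sqrt(3)*I)/4) - y + 3/k


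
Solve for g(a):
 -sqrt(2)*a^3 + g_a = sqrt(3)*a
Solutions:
 g(a) = C1 + sqrt(2)*a^4/4 + sqrt(3)*a^2/2


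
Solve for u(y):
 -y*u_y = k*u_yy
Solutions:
 u(y) = C1 + C2*sqrt(k)*erf(sqrt(2)*y*sqrt(1/k)/2)


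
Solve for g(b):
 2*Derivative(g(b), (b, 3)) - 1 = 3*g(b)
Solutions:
 g(b) = C3*exp(2^(2/3)*3^(1/3)*b/2) + (C1*sin(2^(2/3)*3^(5/6)*b/4) + C2*cos(2^(2/3)*3^(5/6)*b/4))*exp(-2^(2/3)*3^(1/3)*b/4) - 1/3


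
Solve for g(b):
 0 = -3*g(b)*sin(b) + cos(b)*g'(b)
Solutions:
 g(b) = C1/cos(b)^3


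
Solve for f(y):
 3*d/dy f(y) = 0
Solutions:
 f(y) = C1


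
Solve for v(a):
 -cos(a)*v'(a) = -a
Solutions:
 v(a) = C1 + Integral(a/cos(a), a)


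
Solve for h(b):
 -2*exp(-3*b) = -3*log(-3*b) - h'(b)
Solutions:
 h(b) = C1 - 3*b*log(-b) + 3*b*(1 - log(3)) - 2*exp(-3*b)/3


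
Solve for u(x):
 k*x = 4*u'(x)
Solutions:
 u(x) = C1 + k*x^2/8


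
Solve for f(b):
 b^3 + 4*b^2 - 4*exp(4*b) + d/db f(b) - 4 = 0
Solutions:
 f(b) = C1 - b^4/4 - 4*b^3/3 + 4*b + exp(4*b)


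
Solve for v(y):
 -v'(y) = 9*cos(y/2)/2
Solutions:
 v(y) = C1 - 9*sin(y/2)


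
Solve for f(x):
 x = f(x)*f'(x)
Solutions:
 f(x) = -sqrt(C1 + x^2)
 f(x) = sqrt(C1 + x^2)


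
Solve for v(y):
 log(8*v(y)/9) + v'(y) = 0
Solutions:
 Integral(1/(log(_y) - 2*log(3) + 3*log(2)), (_y, v(y))) = C1 - y


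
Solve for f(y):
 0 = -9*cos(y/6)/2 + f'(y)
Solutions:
 f(y) = C1 + 27*sin(y/6)


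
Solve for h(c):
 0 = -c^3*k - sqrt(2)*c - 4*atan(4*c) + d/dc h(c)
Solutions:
 h(c) = C1 + c^4*k/4 + sqrt(2)*c^2/2 + 4*c*atan(4*c) - log(16*c^2 + 1)/2


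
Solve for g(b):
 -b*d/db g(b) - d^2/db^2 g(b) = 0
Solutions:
 g(b) = C1 + C2*erf(sqrt(2)*b/2)


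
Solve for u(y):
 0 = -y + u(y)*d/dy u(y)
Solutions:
 u(y) = -sqrt(C1 + y^2)
 u(y) = sqrt(C1 + y^2)


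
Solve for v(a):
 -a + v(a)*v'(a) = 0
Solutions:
 v(a) = -sqrt(C1 + a^2)
 v(a) = sqrt(C1 + a^2)


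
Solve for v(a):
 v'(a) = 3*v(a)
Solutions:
 v(a) = C1*exp(3*a)


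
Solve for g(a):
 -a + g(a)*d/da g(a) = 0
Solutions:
 g(a) = -sqrt(C1 + a^2)
 g(a) = sqrt(C1 + a^2)


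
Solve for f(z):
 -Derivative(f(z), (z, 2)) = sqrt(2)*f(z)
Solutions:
 f(z) = C1*sin(2^(1/4)*z) + C2*cos(2^(1/4)*z)


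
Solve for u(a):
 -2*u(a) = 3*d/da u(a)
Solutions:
 u(a) = C1*exp(-2*a/3)


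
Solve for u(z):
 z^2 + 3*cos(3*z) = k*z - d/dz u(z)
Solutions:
 u(z) = C1 + k*z^2/2 - z^3/3 - sin(3*z)


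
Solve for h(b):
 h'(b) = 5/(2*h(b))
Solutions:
 h(b) = -sqrt(C1 + 5*b)
 h(b) = sqrt(C1 + 5*b)


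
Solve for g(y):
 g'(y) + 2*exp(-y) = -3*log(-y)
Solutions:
 g(y) = C1 - 3*y*log(-y) + 3*y + 2*exp(-y)


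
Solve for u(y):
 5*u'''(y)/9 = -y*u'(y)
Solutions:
 u(y) = C1 + Integral(C2*airyai(-15^(2/3)*y/5) + C3*airybi(-15^(2/3)*y/5), y)


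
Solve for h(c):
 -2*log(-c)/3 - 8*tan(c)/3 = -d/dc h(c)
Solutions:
 h(c) = C1 + 2*c*log(-c)/3 - 2*c/3 - 8*log(cos(c))/3


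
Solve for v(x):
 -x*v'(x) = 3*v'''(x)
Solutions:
 v(x) = C1 + Integral(C2*airyai(-3^(2/3)*x/3) + C3*airybi(-3^(2/3)*x/3), x)


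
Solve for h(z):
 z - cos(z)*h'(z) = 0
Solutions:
 h(z) = C1 + Integral(z/cos(z), z)


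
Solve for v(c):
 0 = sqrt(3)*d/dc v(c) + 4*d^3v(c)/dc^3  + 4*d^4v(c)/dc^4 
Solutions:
 v(c) = C1 + C2*exp(c*(-2 + (1 + 27*sqrt(3)/8 + sqrt(-4 + (8 + 27*sqrt(3))^2/16)/2)^(-1/3) + (1 + 27*sqrt(3)/8 + sqrt(-4 + (8 + 27*sqrt(3))^2/16)/2)^(1/3))/6)*sin(sqrt(3)*c*(-(1 + 27*sqrt(3)/8 + sqrt(-4 + (2 + 27*sqrt(3)/4)^2)/2)^(1/3) + (1 + 27*sqrt(3)/8 + sqrt(-4 + (2 + 27*sqrt(3)/4)^2)/2)^(-1/3))/6) + C3*exp(c*(-2 + (1 + 27*sqrt(3)/8 + sqrt(-4 + (8 + 27*sqrt(3))^2/16)/2)^(-1/3) + (1 + 27*sqrt(3)/8 + sqrt(-4 + (8 + 27*sqrt(3))^2/16)/2)^(1/3))/6)*cos(sqrt(3)*c*(-(1 + 27*sqrt(3)/8 + sqrt(-4 + (2 + 27*sqrt(3)/4)^2)/2)^(1/3) + (1 + 27*sqrt(3)/8 + sqrt(-4 + (2 + 27*sqrt(3)/4)^2)/2)^(-1/3))/6) + C4*exp(-c*((1 + 27*sqrt(3)/8 + sqrt(-4 + (8 + 27*sqrt(3))^2/16)/2)^(-1/3) + 1 + (1 + 27*sqrt(3)/8 + sqrt(-4 + (8 + 27*sqrt(3))^2/16)/2)^(1/3))/3)
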